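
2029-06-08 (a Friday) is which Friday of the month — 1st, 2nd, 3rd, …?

2nd

Day 8 falls in week ⌈8/7⌉ of the month.
Days 1–7 hold the 1st Friday, 8–14 the 2nd, 15–21 the 3rd, 22–28 the 4th, 29–31 the 5th.
8 is in the range for the 2nd.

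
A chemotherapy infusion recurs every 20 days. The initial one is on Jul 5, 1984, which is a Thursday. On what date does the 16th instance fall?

The 16th occurrence is 15 intervals after the first: 15 × 20 = 300 days after Jul 5, 1984.
Jul has 31 days — 26 days to the end of Jul leaves 274.
Aug has 31 days (243 left).
Sep has 30 days (213 left).
Oct has 31 days (182 left).
Nov has 30 days (152 left).
Dec has 31 days (121 left).
Jan has 31 days (90 left).
Feb has 28 days (62 left).
Mar has 31 days (31 left).
Apr has 30 days (1 left).
1 day into May → May 1, 1985.

May 1, 1985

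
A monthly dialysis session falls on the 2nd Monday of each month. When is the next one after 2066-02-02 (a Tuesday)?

2066-02-08

February 2066 starts on a Monday; its first Monday is the 1st, so the 2nd Monday is the 8th — 2066-02-08.
2066-02-08 is after 2066-02-02, so that is the next one.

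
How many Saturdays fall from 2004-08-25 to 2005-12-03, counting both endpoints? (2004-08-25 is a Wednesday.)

2004-08-25 is a Wednesday; the first Saturday on or after it is 2004-08-28 (3 days later).
From 2004-08-28 to 2005-12-03: 125 + 337 = 462 days (rest of 2004, to 2005-12-03 in 2005).
462 ÷ 7 = 66 full weeks with remainder 0, so 66 more Saturdays after the first → 67.

67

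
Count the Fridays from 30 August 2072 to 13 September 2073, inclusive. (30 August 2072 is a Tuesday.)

54

30 August 2072 is a Tuesday; the first Friday on or after it is 2 September 2072 (3 days later).
From 2 September 2072 to 13 September 2073: 120 + 256 = 376 days (rest of 2072, to 13 September 2073 in 2073).
376 ÷ 7 = 53 full weeks with remainder 5, so 53 more Fridays after the first → 54.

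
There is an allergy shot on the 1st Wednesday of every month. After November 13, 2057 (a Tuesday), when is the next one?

December 5, 2057

November 2057 starts on a Thursday, so its 1st Wednesday is November 7, 2057 (6 days in).
That is not after November 13, 2057, so look at December 2057.
December 2057 starts on a Saturday, so its 1st Wednesday is December 5, 2057 (4 days in).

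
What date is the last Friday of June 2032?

25 June 2032

The first Friday of June 2032 is June 4.
June 2032 has 30 days. Adding weeks: 4, 11, 18, 25 — the last one ≤ 30 is the 25th.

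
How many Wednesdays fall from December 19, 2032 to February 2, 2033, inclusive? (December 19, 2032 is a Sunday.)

December 19, 2032 is a Sunday; the first Wednesday on or after it is December 22, 2032 (3 days later).
From December 22, 2032 to February 2, 2033: 9 + 31 + 2 = 42 days (rest of December, January, February).
42 ÷ 7 = 6 full weeks with remainder 0, so 6 more Wednesdays after the first → 7.

7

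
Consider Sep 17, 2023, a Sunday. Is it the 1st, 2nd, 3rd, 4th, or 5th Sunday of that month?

3rd

Day 17 falls in week ⌈17/7⌉ of the month.
Days 1–7 hold the 1st Sunday, 8–14 the 2nd, 15–21 the 3rd, 22–28 the 4th, 29–31 the 5th.
17 is in the range for the 3rd.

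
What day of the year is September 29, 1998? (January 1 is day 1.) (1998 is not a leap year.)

272

Days in months before September: 31 + 28 + 31 + 30 + 31 + 30 + 31 + 31 = 243.
Plus 29 days into September → day 272.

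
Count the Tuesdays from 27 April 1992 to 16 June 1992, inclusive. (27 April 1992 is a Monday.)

27 April 1992 is a Monday; the first Tuesday on or after it is 28 April 1992 (1 day later).
From 28 April 1992 to 16 June 1992: 2 + 31 + 16 = 49 days (rest of April, May, June).
49 ÷ 7 = 7 full weeks with remainder 0, so 7 more Tuesdays after the first → 8.

8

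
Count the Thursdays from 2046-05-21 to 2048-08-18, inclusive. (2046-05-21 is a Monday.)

117

2046-05-21 is a Monday; the first Thursday on or after it is 2046-05-24 (3 days later).
From 2046-05-24 to 2048-08-18: 221 + 365 + 231 = 817 days (rest of 2046, 2047, to 2048-08-18 in 2048).
817 ÷ 7 = 116 full weeks with remainder 5, so 116 more Thursdays after the first → 117.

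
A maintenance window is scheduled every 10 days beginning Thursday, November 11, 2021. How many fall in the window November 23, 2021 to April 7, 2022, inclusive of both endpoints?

Occurrences land 10·i days after November 11, 2021 for i = 0, 1, 2, …
November 23, 2021 is 12 days after the start; 12 ÷ 10 = 1 remainder 2; since the remainder is 2, round up to i = 2. First occurrence in the window: #3 on December 1, 2021 (2×10 = 20 days in).
April 7, 2022 is 147 days after the start; 147 ÷ 10 = 14 remainder 7. Last occurrence in the window: #15 on March 31, 2022.
Occurrences #3 through #15: 13 in total.

13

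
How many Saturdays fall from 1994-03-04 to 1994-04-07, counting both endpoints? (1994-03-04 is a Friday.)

5

1994-03-04 is a Friday; the first Saturday on or after it is 1994-03-05 (1 day later).
From 1994-03-05 to 1994-04-07: 26 + 7 = 33 days (rest of March, April).
33 ÷ 7 = 4 full weeks with remainder 5, so 4 more Saturdays after the first → 5.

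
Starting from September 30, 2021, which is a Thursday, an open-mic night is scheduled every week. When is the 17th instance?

January 20, 2022

The 17th occurrence is 16 intervals after the first: 16 × 7 = 112 days after September 30, 2021.
September has 30 days — 0 days to the end of September leaves 112.
October has 31 days (81 left).
November has 30 days (51 left).
December has 31 days (20 left).
20 days into January → January 20, 2022.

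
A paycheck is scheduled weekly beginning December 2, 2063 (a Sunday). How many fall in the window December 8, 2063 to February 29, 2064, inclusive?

Occurrences land 7·i days after December 2, 2063 for i = 0, 1, 2, …
December 8, 2063 is 6 days after the start; 6 ÷ 7 = 0 remainder 6; since the remainder is 6, round up to i = 1. First occurrence in the window: #2 on December 9, 2063 (1×7 = 7 days in).
February 29, 2064 is 89 days after the start; 89 ÷ 7 = 12 remainder 5. Last occurrence in the window: #13 on February 24, 2064.
Occurrences #2 through #13: 12 in total.

12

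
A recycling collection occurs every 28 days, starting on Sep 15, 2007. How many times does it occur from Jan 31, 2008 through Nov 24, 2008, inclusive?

Occurrences land 28·i days after Sep 15, 2007 for i = 0, 1, 2, …
Jan 31, 2008 is 138 days after the start; 138 ÷ 28 = 4 remainder 26; since the remainder is 26, round up to i = 5. First occurrence in the window: #6 on Feb 2, 2008 (5×28 = 140 days in).
Nov 24, 2008 is 436 days after the start; 436 ÷ 28 = 15 remainder 16. Last occurrence in the window: #16 on Nov 8, 2008.
Occurrences #6 through #16: 11 in total.

11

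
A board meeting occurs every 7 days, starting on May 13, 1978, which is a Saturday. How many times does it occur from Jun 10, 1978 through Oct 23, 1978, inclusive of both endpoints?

Occurrences land 7·i days after May 13, 1978 for i = 0, 1, 2, …
Jun 10, 1978 is 28 days after the start; 28 ÷ 7 = 4 remainder 0. First occurrence in the window: #5 on Jun 10, 1978 (4×7 = 28 days in).
Oct 23, 1978 is 163 days after the start; 163 ÷ 7 = 23 remainder 2. Last occurrence in the window: #24 on Oct 21, 1978.
Occurrences #5 through #24: 20 in total.

20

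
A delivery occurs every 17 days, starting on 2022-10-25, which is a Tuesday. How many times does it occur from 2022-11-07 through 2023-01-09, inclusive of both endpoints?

4

Occurrences land 17·i days after 2022-10-25 for i = 0, 1, 2, …
2022-11-07 is 13 days after the start; 13 ÷ 17 = 0 remainder 13; since the remainder is 13, round up to i = 1. First occurrence in the window: #2 on 2022-11-11 (1×17 = 17 days in).
2023-01-09 is 76 days after the start; 76 ÷ 17 = 4 remainder 8. Last occurrence in the window: #5 on 2023-01-01.
Occurrences #2 through #5: 4 in total.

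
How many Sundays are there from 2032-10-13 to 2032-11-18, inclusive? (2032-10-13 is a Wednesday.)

5

2032-10-13 is a Wednesday; the first Sunday on or after it is 2032-10-17 (4 days later).
From 2032-10-17 to 2032-11-18: 14 + 18 = 32 days (rest of October, November).
32 ÷ 7 = 4 full weeks with remainder 4, so 4 more Sundays after the first → 5.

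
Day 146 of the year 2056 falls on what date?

2056-05-25

January has 31 days (146 − 31 = 115 remain).
February has 29 days (115 − 29 = 86 remain).
March has 31 days (86 − 31 = 55 remain).
April has 30 days (55 − 30 = 25 remain).
25 into May → May 25.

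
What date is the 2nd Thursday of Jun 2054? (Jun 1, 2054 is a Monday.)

Jun 11, 2054

Jun 2054 begins on a Monday, so the first Thursday is Jun 4 (3 days later).
The 2nd Thursday is 1 weeks later: 4 + 7 = 11.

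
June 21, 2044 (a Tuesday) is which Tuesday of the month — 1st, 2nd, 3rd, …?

Day 21 falls in week ⌈21/7⌉ of the month.
Days 1–7 hold the 1st Tuesday, 8–14 the 2nd, 15–21 the 3rd, 22–28 the 4th, 29–31 the 5th.
21 is in the range for the 3rd.

3rd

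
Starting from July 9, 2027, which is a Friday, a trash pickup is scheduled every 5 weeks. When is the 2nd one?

The 2nd occurrence is 1 interval after the first: 1 × 35 = 35 days after July 9, 2027.
July has 31 days — 22 days to the end of July leaves 13.
13 days into August → August 13, 2027.

August 13, 2027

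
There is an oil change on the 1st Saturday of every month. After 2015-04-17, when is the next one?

2015-05-02

April 2015 starts on a Wednesday, so its 1st Saturday is 2015-04-04 (3 days in).
That is not after 2015-04-17, so look at May 2015.
May 2015 starts on a Friday, so its 1st Saturday is 2015-05-02 (1 day in).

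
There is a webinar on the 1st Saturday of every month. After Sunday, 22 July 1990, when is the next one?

July 1990 starts on a Sunday, so its 1st Saturday is 7 July 1990 (6 days in).
That is not after 22 July 1990, so look at August 1990.
August 1990 starts on a Wednesday, so its 1st Saturday is 4 August 1990 (3 days in).

4 August 1990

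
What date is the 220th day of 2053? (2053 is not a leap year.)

August 8, 2053

January has 31 days (220 − 31 = 189 remain).
February has 28 days (189 − 28 = 161 remain).
March has 31 days (161 − 31 = 130 remain).
April has 30 days (130 − 30 = 100 remain).
May has 31 days (100 − 31 = 69 remain).
June has 30 days (69 − 30 = 39 remain).
July has 31 days (39 − 31 = 8 remain).
8 into August → August 8.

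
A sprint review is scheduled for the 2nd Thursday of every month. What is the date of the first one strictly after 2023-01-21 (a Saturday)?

2023-02-09

January 2023 starts on a Sunday; its first Thursday is the 5th, so the 2nd Thursday is the 12th — 2023-01-12.
That is not after 2023-01-21, so look at February 2023.
February 2023 starts on a Wednesday; its first Thursday is the 2nd, so the 2nd Thursday is the 9th — 2023-02-09.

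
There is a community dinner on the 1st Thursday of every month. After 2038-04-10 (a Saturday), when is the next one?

April 2038 starts on a Thursday, so its 1st Thursday is 2038-04-01.
That is not after 2038-04-10, so look at May 2038.
May 2038 starts on a Saturday, so its 1st Thursday is 2038-05-06 (5 days in).

2038-05-06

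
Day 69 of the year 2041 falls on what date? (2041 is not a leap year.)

10 March 2041

January has 31 days (69 − 31 = 38 remain).
February has 28 days (38 − 28 = 10 remain).
10 into March → March 10.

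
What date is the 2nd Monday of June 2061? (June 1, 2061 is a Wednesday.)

June 2061 begins on a Wednesday, so the first Monday is June 6 (5 days later).
The 2nd Monday is 1 weeks later: 6 + 7 = 13.

13 June 2061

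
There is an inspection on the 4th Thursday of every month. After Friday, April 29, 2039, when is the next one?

May 26, 2039

April 2039 starts on a Friday; its first Thursday is the 7th, so the 4th Thursday is the 28th — April 28, 2039.
That is not after April 29, 2039, so look at May 2039.
May 2039 starts on a Sunday; its first Thursday is the 5th, so the 4th Thursday is the 26th — May 26, 2039.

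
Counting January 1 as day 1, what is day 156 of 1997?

Jun 5, 1997

Jan has 31 days (156 − 31 = 125 remain).
Feb has 28 days (125 − 28 = 97 remain).
Mar has 31 days (97 − 31 = 66 remain).
Apr has 30 days (66 − 30 = 36 remain).
May has 31 days (36 − 31 = 5 remain).
5 into Jun → Jun 5.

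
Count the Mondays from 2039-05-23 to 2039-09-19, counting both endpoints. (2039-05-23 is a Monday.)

18

2039-05-23 is a Monday; the first Monday on or after it is 2039-05-23.
From 2039-05-23 to 2039-09-19: 8 + 30 + 31 + 31 + 19 = 119 days (rest of May, June, July, August, September).
119 ÷ 7 = 17 full weeks with remainder 0, so 17 more Mondays after the first → 18.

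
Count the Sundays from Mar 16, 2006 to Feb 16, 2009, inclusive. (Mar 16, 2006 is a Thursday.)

153

Mar 16, 2006 is a Thursday; the first Sunday on or after it is Mar 19, 2006 (3 days later).
From Mar 19, 2006 to Feb 16, 2009: 287 + 365 + 366 + 47 = 1065 days (rest of 2006, 2007, 2008, to Feb 16, 2009 in 2009).
1065 ÷ 7 = 152 full weeks with remainder 1, so 152 more Sundays after the first → 153.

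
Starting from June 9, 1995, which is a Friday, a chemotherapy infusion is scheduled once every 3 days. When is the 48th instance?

The 48th occurrence is 47 intervals after the first: 47 × 3 = 141 days after June 9, 1995.
June has 30 days — 21 days to the end of June leaves 120.
July has 31 days (89 left).
August has 31 days (58 left).
September has 30 days (28 left).
28 days into October → October 28, 1995.

October 28, 1995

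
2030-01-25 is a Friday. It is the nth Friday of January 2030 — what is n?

4th

Day 25 falls in week ⌈25/7⌉ of the month.
Days 1–7 hold the 1st Friday, 8–14 the 2nd, 15–21 the 3rd, 22–28 the 4th, 29–31 the 5th.
25 is in the range for the 4th.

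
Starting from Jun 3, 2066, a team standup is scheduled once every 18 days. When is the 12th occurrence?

The 12th occurrence is 11 intervals after the first: 11 × 18 = 198 days after Jun 3, 2066.
Jun has 30 days — 27 days to the end of Jun leaves 171.
Jul has 31 days (140 left).
Aug has 31 days (109 left).
Sep has 30 days (79 left).
Oct has 31 days (48 left).
Nov has 30 days (18 left).
18 days into Dec → Dec 18, 2066.

Dec 18, 2066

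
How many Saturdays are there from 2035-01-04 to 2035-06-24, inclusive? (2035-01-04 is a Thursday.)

25

2035-01-04 is a Thursday; the first Saturday on or after it is 2035-01-06 (2 days later).
From 2035-01-06 to 2035-06-24: 25 + 28 + 31 + 30 + 31 + 24 = 169 days (rest of January, February, March, April, May, June).
169 ÷ 7 = 24 full weeks with remainder 1, so 24 more Saturdays after the first → 25.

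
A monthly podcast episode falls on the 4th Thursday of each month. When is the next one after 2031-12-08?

December 2031 starts on a Monday; its first Thursday is the 4th, so the 4th Thursday is the 25th — 2031-12-25.
2031-12-25 is after 2031-12-08, so that is the next one.

2031-12-25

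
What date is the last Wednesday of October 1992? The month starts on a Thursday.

1992-10-28

October 1992 begins on a Thursday, so the first Wednesday is October 7 (6 days later).
October 1992 has 31 days. Adding weeks: 7, 14, 21, 28 — the last one ≤ 31 is the 28th.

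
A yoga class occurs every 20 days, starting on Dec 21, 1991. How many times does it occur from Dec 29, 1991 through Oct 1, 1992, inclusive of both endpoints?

14

Occurrences land 20·i days after Dec 21, 1991 for i = 0, 1, 2, …
Dec 29, 1991 is 8 days after the start; 8 ÷ 20 = 0 remainder 8; since the remainder is 8, round up to i = 1. First occurrence in the window: #2 on Jan 10, 1992 (1×20 = 20 days in).
Oct 1, 1992 is 285 days after the start; 285 ÷ 20 = 14 remainder 5. Last occurrence in the window: #15 on Sep 26, 1992.
Occurrences #2 through #15: 14 in total.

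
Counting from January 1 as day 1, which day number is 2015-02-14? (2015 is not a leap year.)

45

Days in months before February: 31 = 31.
Plus 14 days into February → day 45.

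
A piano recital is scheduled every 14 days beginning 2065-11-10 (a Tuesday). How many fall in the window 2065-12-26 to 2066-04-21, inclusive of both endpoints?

8

Occurrences land 14·i days after 2065-11-10 for i = 0, 1, 2, …
2065-12-26 is 46 days after the start; 46 ÷ 14 = 3 remainder 4; since the remainder is 4, round up to i = 4. First occurrence in the window: #5 on 2066-01-05 (4×14 = 56 days in).
2066-04-21 is 162 days after the start; 162 ÷ 14 = 11 remainder 8. Last occurrence in the window: #12 on 2066-04-13.
Occurrences #5 through #12: 8 in total.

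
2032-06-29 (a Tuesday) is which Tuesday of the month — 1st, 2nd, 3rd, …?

5th

Day 29 falls in week ⌈29/7⌉ of the month.
Days 1–7 hold the 1st Tuesday, 8–14 the 2nd, 15–21 the 3rd, 22–28 the 4th, 29–31 the 5th.
29 is in the range for the 5th.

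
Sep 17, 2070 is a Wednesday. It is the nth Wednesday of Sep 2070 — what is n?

3rd

Day 17 falls in week ⌈17/7⌉ of the month.
Days 1–7 hold the 1st Wednesday, 8–14 the 2nd, 15–21 the 3rd, 22–28 the 4th, 29–31 the 5th.
17 is in the range for the 3rd.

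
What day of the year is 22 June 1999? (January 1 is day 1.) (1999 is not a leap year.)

Days in months before June: 31 + 28 + 31 + 30 + 31 = 151.
Plus 22 days into June → day 173.

173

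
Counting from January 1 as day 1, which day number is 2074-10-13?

Days in months before October: 31 + 28 + 31 + 30 + 31 + 30 + 31 + 31 + 30 = 273.
Plus 13 days into October → day 286.

286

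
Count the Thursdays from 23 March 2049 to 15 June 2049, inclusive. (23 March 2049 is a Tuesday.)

23 March 2049 is a Tuesday; the first Thursday on or after it is 25 March 2049 (2 days later).
From 25 March 2049 to 15 June 2049: 6 + 30 + 31 + 15 = 82 days (rest of March, April, May, June).
82 ÷ 7 = 11 full weeks with remainder 5, so 11 more Thursdays after the first → 12.

12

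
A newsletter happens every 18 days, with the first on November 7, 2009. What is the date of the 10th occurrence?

The 10th occurrence is 9 intervals after the first: 9 × 18 = 162 days after November 7, 2009.
November has 30 days — 23 days to the end of November leaves 139.
December has 31 days (108 left).
January has 31 days (77 left).
February has 28 days (49 left).
March has 31 days (18 left).
18 days into April → April 18, 2010.

April 18, 2010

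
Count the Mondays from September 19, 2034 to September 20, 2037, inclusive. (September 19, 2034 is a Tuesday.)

September 19, 2034 is a Tuesday; the first Monday on or after it is September 25, 2034 (6 days later).
From September 25, 2034 to September 20, 2037: 97 + 365 + 366 + 263 = 1091 days (rest of 2034, 2035, 2036, to September 20, 2037 in 2037).
1091 ÷ 7 = 155 full weeks with remainder 6, so 155 more Mondays after the first → 156.

156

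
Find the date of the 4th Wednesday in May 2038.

The first Wednesday of May 2038 is May 5.
The 4th Wednesday is 3 weeks later: 5 + 21 = 26.

May 26, 2038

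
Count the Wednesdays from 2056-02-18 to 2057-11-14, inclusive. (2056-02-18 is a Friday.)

91

2056-02-18 is a Friday; the first Wednesday on or after it is 2056-02-23 (5 days later).
From 2056-02-23 to 2057-11-14: 312 + 318 = 630 days (rest of 2056, to 2057-11-14 in 2057).
630 ÷ 7 = 90 full weeks with remainder 0, so 90 more Wednesdays after the first → 91.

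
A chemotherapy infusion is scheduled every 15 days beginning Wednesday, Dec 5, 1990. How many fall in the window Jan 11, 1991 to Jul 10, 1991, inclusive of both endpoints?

12

Occurrences land 15·i days after Dec 5, 1990 for i = 0, 1, 2, …
Jan 11, 1991 is 37 days after the start; 37 ÷ 15 = 2 remainder 7; since the remainder is 7, round up to i = 3. First occurrence in the window: #4 on Jan 19, 1991 (3×15 = 45 days in).
Jul 10, 1991 is 217 days after the start; 217 ÷ 15 = 14 remainder 7. Last occurrence in the window: #15 on Jul 3, 1991.
Occurrences #4 through #15: 12 in total.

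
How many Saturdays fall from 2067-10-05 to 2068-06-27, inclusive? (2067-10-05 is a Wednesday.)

38

2067-10-05 is a Wednesday; the first Saturday on or after it is 2067-10-08 (3 days later).
From 2067-10-08 to 2068-06-27: 23 + 30 + 31 + 31 + 29 + 31 + 30 + 31 + 27 = 263 days (rest of October, November, December, January, February, March, April, May, June).
263 ÷ 7 = 37 full weeks with remainder 4, so 37 more Saturdays after the first → 38.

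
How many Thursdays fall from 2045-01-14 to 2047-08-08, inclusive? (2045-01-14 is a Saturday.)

134

2045-01-14 is a Saturday; the first Thursday on or after it is 2045-01-19 (5 days later).
From 2045-01-19 to 2047-08-08: 346 + 365 + 220 = 931 days (rest of 2045, 2046, to 2047-08-08 in 2047).
931 ÷ 7 = 133 full weeks with remainder 0, so 133 more Thursdays after the first → 134.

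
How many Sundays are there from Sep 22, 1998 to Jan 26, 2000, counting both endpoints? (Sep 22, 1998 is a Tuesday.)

Sep 22, 1998 is a Tuesday; the first Sunday on or after it is Sep 27, 1998 (5 days later).
From Sep 27, 1998 to Jan 26, 2000: 95 + 365 + 26 = 486 days (rest of 1998, 1999, to Jan 26, 2000 in 2000).
486 ÷ 7 = 69 full weeks with remainder 3, so 69 more Sundays after the first → 70.

70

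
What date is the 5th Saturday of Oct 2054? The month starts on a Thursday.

Oct 2054 begins on a Thursday, so the first Saturday is Oct 3 (2 days later).
The 5th Saturday is 4 weeks later: 3 + 28 = 31.

Oct 31, 2054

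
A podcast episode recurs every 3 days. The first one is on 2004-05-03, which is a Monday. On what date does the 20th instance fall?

The 20th occurrence is 19 intervals after the first: 19 × 3 = 57 days after 2004-05-03.
May has 31 days — 28 days to the end of May leaves 29.
29 days into June → 2004-06-29.

2004-06-29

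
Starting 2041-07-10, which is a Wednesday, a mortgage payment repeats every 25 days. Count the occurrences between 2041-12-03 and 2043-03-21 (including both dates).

19

Occurrences land 25·i days after 2041-07-10 for i = 0, 1, 2, …
2041-12-03 is 146 days after the start; 146 ÷ 25 = 5 remainder 21; since the remainder is 21, round up to i = 6. First occurrence in the window: #7 on 2041-12-07 (6×25 = 150 days in).
2043-03-21 is 619 days after the start; 619 ÷ 25 = 24 remainder 19. Last occurrence in the window: #25 on 2043-03-02.
Occurrences #7 through #25: 19 in total.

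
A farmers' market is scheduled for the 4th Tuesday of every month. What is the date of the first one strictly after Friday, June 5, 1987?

June 23, 1987

June 1987 starts on a Monday; its first Tuesday is the 2nd, so the 4th Tuesday is the 23rd — June 23, 1987.
June 23, 1987 is after June 5, 1987, so that is the next one.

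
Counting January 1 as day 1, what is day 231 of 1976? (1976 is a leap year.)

Jan has 31 days (231 − 31 = 200 remain).
Feb has 29 days (200 − 29 = 171 remain).
Mar has 31 days (171 − 31 = 140 remain).
Apr has 30 days (140 − 30 = 110 remain).
May has 31 days (110 − 31 = 79 remain).
Jun has 30 days (79 − 30 = 49 remain).
Jul has 31 days (49 − 31 = 18 remain).
18 into Aug → Aug 18.

Aug 18, 1976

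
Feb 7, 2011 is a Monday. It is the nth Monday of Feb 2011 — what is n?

Day 7 falls in week ⌈7/7⌉ of the month.
Days 1–7 hold the 1st Monday, 8–14 the 2nd, 15–21 the 3rd, 22–28 the 4th, 29–31 the 5th.
7 is in the range for the 1st.

1st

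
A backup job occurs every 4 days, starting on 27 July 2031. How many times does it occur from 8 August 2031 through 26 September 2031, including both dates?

Occurrences land 4·i days after 27 July 2031 for i = 0, 1, 2, …
8 August 2031 is 12 days after the start; 12 ÷ 4 = 3 remainder 0. First occurrence in the window: #4 on 8 August 2031 (3×4 = 12 days in).
26 September 2031 is 61 days after the start; 61 ÷ 4 = 15 remainder 1. Last occurrence in the window: #16 on 25 September 2031.
Occurrences #4 through #16: 13 in total.

13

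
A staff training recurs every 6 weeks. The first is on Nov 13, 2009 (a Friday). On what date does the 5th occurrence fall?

The 5th occurrence is 4 intervals after the first: 4 × 42 = 168 days after Nov 13, 2009.
Nov has 30 days — 17 days to the end of Nov leaves 151.
Dec has 31 days (120 left).
Jan has 31 days (89 left).
Feb has 28 days (61 left).
Mar has 31 days (30 left).
30 days into Apr → Apr 30, 2010.

Apr 30, 2010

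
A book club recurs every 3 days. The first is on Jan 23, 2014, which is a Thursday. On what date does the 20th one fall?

Mar 21, 2014

The 20th occurrence is 19 intervals after the first: 19 × 3 = 57 days after Jan 23, 2014.
Jan has 31 days — 8 days to the end of Jan leaves 49.
Feb has 28 days (21 left).
21 days into Mar → Mar 21, 2014.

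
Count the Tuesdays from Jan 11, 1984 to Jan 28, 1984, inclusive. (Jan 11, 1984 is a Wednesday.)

Jan 11, 1984 is a Wednesday; the first Tuesday on or after it is Jan 17, 1984 (6 days later).
From Jan 17, 1984 to Jan 28, 1984 is 28 − 17 = 11 days.
11 ÷ 7 = 1 full weeks with remainder 4, so 1 more Tuesdays after the first → 2.

2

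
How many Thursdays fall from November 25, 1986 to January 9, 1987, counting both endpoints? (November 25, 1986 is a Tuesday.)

7

November 25, 1986 is a Tuesday; the first Thursday on or after it is November 27, 1986 (2 days later).
From November 27, 1986 to January 9, 1987: 3 + 31 + 9 = 43 days (rest of November, December, January).
43 ÷ 7 = 6 full weeks with remainder 1, so 6 more Thursdays after the first → 7.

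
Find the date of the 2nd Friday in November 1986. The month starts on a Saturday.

November 1986 begins on a Saturday, so the first Friday is November 7 (6 days later).
The 2nd Friday is 1 weeks later: 7 + 7 = 14.

November 14, 1986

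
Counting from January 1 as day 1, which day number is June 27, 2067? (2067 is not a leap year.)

Days in months before June: 31 + 28 + 31 + 30 + 31 = 151.
Plus 27 days into June → day 178.

178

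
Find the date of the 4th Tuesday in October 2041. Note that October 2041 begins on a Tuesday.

2041-10-22

October 2041 begins on a Tuesday, so the first Tuesday is October 1.
The 4th Tuesday is 3 weeks later: 1 + 21 = 22.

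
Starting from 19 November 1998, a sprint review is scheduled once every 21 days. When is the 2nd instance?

The 2nd occurrence is 1 interval after the first: 1 × 21 = 21 days after 19 November 1998.
November has 30 days — 11 days to the end of November leaves 10.
10 days into December → 10 December 1998.

10 December 1998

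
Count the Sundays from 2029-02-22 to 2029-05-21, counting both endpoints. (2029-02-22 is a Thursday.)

13

2029-02-22 is a Thursday; the first Sunday on or after it is 2029-02-25 (3 days later).
From 2029-02-25 to 2029-05-21: 3 + 31 + 30 + 21 = 85 days (rest of February, March, April, May).
85 ÷ 7 = 12 full weeks with remainder 1, so 12 more Sundays after the first → 13.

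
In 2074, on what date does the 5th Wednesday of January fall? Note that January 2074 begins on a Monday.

January 2074 begins on a Monday, so the first Wednesday is January 3 (2 days later).
The 5th Wednesday is 4 weeks later: 3 + 28 = 31.

January 31, 2074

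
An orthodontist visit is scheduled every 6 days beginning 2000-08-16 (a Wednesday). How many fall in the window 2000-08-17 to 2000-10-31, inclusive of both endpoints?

Occurrences land 6·i days after 2000-08-16 for i = 0, 1, 2, …
2000-08-17 is 1 day after the start; 1 ÷ 6 = 0 remainder 1; since the remainder is 1, round up to i = 1. First occurrence in the window: #2 on 2000-08-22 (1×6 = 6 days in).
2000-10-31 is 76 days after the start; 76 ÷ 6 = 12 remainder 4. Last occurrence in the window: #13 on 2000-10-27.
Occurrences #2 through #13: 12 in total.

12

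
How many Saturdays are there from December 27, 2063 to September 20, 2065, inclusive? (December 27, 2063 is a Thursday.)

91

December 27, 2063 is a Thursday; the first Saturday on or after it is December 29, 2063 (2 days later).
From December 29, 2063 to September 20, 2065: 2 + 366 + 263 = 631 days (rest of 2063, 2064, to September 20, 2065 in 2065).
631 ÷ 7 = 90 full weeks with remainder 1, so 90 more Saturdays after the first → 91.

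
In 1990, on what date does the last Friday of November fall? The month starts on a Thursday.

November 1990 begins on a Thursday, so the first Friday is November 2 (1 day later).
November 1990 has 30 days. Adding weeks: 2, 9, 16, 23, 30 — the last one ≤ 30 is the 30th.

30 November 1990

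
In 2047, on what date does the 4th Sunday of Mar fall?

Mar 2047 begins on a Friday, so the first Sunday is Mar 3 (2 days later).
The 4th Sunday is 3 weeks later: 3 + 21 = 24.

Mar 24, 2047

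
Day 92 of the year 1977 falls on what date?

January has 31 days (92 − 31 = 61 remain).
February has 28 days (61 − 28 = 33 remain).
March has 31 days (33 − 31 = 2 remain).
2 into April → April 2.

April 2, 1977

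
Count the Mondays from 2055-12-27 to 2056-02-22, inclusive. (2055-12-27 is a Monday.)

9

2055-12-27 is a Monday; the first Monday on or after it is 2055-12-27.
From 2055-12-27 to 2056-02-22: 4 + 31 + 22 = 57 days (rest of December, January, February).
57 ÷ 7 = 8 full weeks with remainder 1, so 8 more Mondays after the first → 9.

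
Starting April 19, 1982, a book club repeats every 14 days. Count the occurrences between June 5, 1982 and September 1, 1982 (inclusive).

6

Occurrences land 14·i days after April 19, 1982 for i = 0, 1, 2, …
June 5, 1982 is 47 days after the start; 47 ÷ 14 = 3 remainder 5; since the remainder is 5, round up to i = 4. First occurrence in the window: #5 on June 14, 1982 (4×14 = 56 days in).
September 1, 1982 is 135 days after the start; 135 ÷ 14 = 9 remainder 9. Last occurrence in the window: #10 on August 23, 1982.
Occurrences #5 through #10: 6 in total.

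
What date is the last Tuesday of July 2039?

26 July 2039

July 2039 begins on a Friday, so the first Tuesday is July 5 (4 days later).
July 2039 has 31 days. Adding weeks: 5, 12, 19, 26 — the last one ≤ 31 is the 26th.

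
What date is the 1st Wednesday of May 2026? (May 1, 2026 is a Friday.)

May 6, 2026

May 2026 begins on a Friday, so the first Wednesday is May 6 (5 days later).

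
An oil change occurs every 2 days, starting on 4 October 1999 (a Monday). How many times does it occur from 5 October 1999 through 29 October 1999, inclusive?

Occurrences land 2·i days after 4 October 1999 for i = 0, 1, 2, …
5 October 1999 is 1 day after the start; 1 ÷ 2 = 0 remainder 1; since the remainder is 1, round up to i = 1. First occurrence in the window: #2 on 6 October 1999 (1×2 = 2 days in).
29 October 1999 is 25 days after the start; 25 ÷ 2 = 12 remainder 1. Last occurrence in the window: #13 on 28 October 1999.
Occurrences #2 through #13: 12 in total.

12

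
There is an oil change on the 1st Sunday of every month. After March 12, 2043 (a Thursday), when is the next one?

April 5, 2043

March 2043 starts on a Sunday, so its 1st Sunday is March 1, 2043.
That is not after March 12, 2043, so look at April 2043.
April 2043 starts on a Wednesday, so its 1st Sunday is April 5, 2043 (4 days in).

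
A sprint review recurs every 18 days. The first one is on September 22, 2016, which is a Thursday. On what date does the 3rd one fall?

The 3rd occurrence is 2 intervals after the first: 2 × 18 = 36 days after September 22, 2016.
September has 30 days — 8 days to the end of September leaves 28.
28 days into October → October 28, 2016.

October 28, 2016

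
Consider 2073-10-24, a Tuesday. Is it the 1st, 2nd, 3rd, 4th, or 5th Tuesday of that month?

4th

Day 24 falls in week ⌈24/7⌉ of the month.
Days 1–7 hold the 1st Tuesday, 8–14 the 2nd, 15–21 the 3rd, 22–28 the 4th, 29–31 the 5th.
24 is in the range for the 4th.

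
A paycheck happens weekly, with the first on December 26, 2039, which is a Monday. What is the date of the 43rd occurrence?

October 15, 2040

The 43rd occurrence is 42 intervals after the first: 42 × 7 = 294 days after December 26, 2039.
December has 31 days — 5 days to the end of December leaves 289.
January has 31 days (258 left).
February has 29 days (229 left).
March has 31 days (198 left).
April has 30 days (168 left).
May has 31 days (137 left).
June has 30 days (107 left).
July has 31 days (76 left).
August has 31 days (45 left).
September has 30 days (15 left).
15 days into October → October 15, 2040.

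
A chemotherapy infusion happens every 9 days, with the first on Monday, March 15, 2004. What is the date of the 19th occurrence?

August 24, 2004

The 19th occurrence is 18 intervals after the first: 18 × 9 = 162 days after March 15, 2004.
March has 31 days — 16 days to the end of March leaves 146.
April has 30 days (116 left).
May has 31 days (85 left).
June has 30 days (55 left).
July has 31 days (24 left).
24 days into August → August 24, 2004.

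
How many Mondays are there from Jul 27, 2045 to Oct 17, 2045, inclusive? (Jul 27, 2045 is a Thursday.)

12

Jul 27, 2045 is a Thursday; the first Monday on or after it is Jul 31, 2045 (4 days later).
From Jul 31, 2045 to Oct 17, 2045: 0 + 31 + 30 + 17 = 78 days (rest of Jul, Aug, Sep, Oct).
78 ÷ 7 = 11 full weeks with remainder 1, so 11 more Mondays after the first → 12.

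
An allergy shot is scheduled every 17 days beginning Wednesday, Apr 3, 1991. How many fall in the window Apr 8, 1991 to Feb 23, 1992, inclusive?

Occurrences land 17·i days after Apr 3, 1991 for i = 0, 1, 2, …
Apr 8, 1991 is 5 days after the start; 5 ÷ 17 = 0 remainder 5; since the remainder is 5, round up to i = 1. First occurrence in the window: #2 on Apr 20, 1991 (1×17 = 17 days in).
Feb 23, 1992 is 326 days after the start; 326 ÷ 17 = 19 remainder 3. Last occurrence in the window: #20 on Feb 20, 1992.
Occurrences #2 through #20: 19 in total.

19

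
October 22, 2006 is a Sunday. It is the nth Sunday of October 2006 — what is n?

Day 22 falls in week ⌈22/7⌉ of the month.
Days 1–7 hold the 1st Sunday, 8–14 the 2nd, 15–21 the 3rd, 22–28 the 4th, 29–31 the 5th.
22 is in the range for the 4th.

4th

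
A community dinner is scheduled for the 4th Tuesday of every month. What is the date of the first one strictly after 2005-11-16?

2005-11-22

November 2005 starts on a Tuesday; its first Tuesday is the 1st, so the 4th Tuesday is the 22nd — 2005-11-22.
2005-11-22 is after 2005-11-16, so that is the next one.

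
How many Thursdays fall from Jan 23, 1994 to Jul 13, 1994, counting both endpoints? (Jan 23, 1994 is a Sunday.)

Jan 23, 1994 is a Sunday; the first Thursday on or after it is Jan 27, 1994 (4 days later).
From Jan 27, 1994 to Jul 13, 1994: 4 + 28 + 31 + 30 + 31 + 30 + 13 = 167 days (rest of Jan, Feb, Mar, Apr, May, Jun, Jul).
167 ÷ 7 = 23 full weeks with remainder 6, so 23 more Thursdays after the first → 24.

24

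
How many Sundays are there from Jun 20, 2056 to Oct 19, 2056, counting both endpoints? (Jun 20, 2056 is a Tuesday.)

17

Jun 20, 2056 is a Tuesday; the first Sunday on or after it is Jun 25, 2056 (5 days later).
From Jun 25, 2056 to Oct 19, 2056: 5 + 31 + 31 + 30 + 19 = 116 days (rest of Jun, Jul, Aug, Sep, Oct).
116 ÷ 7 = 16 full weeks with remainder 4, so 16 more Sundays after the first → 17.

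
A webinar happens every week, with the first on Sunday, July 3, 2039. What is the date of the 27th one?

The 27th occurrence is 26 intervals after the first: 26 × 7 = 182 days after July 3, 2039.
July has 31 days — 28 days to the end of July leaves 154.
August has 31 days (123 left).
September has 30 days (93 left).
October has 31 days (62 left).
November has 30 days (32 left).
December has 31 days (1 left).
1 day into January → January 1, 2040.

January 1, 2040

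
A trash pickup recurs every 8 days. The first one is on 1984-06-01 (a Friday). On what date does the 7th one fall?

1984-07-19

The 7th occurrence is 6 intervals after the first: 6 × 8 = 48 days after 1984-06-01.
June has 30 days — 29 days to the end of June leaves 19.
19 days into July → 1984-07-19.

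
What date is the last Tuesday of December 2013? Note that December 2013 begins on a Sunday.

2013-12-31

December 2013 begins on a Sunday, so the first Tuesday is December 3 (2 days later).
December 2013 has 31 days. Adding weeks: 3, 10, 17, 24, 31 — the last one ≤ 31 is the 31st.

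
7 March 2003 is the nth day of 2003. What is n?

66

Days in months before March: 31 + 28 = 59.
Plus 7 days into March → day 66.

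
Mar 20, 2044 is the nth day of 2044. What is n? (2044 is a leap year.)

80

Days in months before Mar: 31 + 29 = 60.
Plus 20 days into Mar → day 80.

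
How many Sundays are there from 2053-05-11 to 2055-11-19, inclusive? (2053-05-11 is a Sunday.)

2053-05-11 is a Sunday; the first Sunday on or after it is 2053-05-11.
From 2053-05-11 to 2055-11-19: 234 + 365 + 323 = 922 days (rest of 2053, 2054, to 2055-11-19 in 2055).
922 ÷ 7 = 131 full weeks with remainder 5, so 131 more Sundays after the first → 132.

132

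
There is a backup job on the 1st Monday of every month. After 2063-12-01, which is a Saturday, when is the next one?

December 2063 starts on a Saturday, so its 1st Monday is 2063-12-03 (2 days in).
2063-12-03 is after 2063-12-01, so that is the next one.

2063-12-03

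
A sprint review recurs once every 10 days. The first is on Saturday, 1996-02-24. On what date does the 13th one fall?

1996-06-23

The 13th occurrence is 12 intervals after the first: 12 × 10 = 120 days after 1996-02-24.
February has 29 days — 5 days to the end of February leaves 115.
March has 31 days (84 left).
April has 30 days (54 left).
May has 31 days (23 left).
23 days into June → 1996-06-23.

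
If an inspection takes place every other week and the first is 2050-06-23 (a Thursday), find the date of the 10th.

2050-10-27

The 10th occurrence is 9 intervals after the first: 9 × 14 = 126 days after 2050-06-23.
June has 30 days — 7 days to the end of June leaves 119.
July has 31 days (88 left).
August has 31 days (57 left).
September has 30 days (27 left).
27 days into October → 2050-10-27.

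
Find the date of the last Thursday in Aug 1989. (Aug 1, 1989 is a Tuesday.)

Aug 31, 1989

Aug 1989 begins on a Tuesday, so the first Thursday is Aug 3 (2 days later).
Aug 1989 has 31 days. Adding weeks: 3, 10, 17, 24, 31 — the last one ≤ 31 is the 31st.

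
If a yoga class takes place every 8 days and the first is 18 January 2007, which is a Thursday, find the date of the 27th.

The 27th occurrence is 26 intervals after the first: 26 × 8 = 208 days after 18 January 2007.
January has 31 days — 13 days to the end of January leaves 195.
February has 28 days (167 left).
March has 31 days (136 left).
April has 30 days (106 left).
May has 31 days (75 left).
June has 30 days (45 left).
July has 31 days (14 left).
14 days into August → 14 August 2007.

14 August 2007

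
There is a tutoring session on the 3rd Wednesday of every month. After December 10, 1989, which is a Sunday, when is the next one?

December 20, 1989

December 1989 starts on a Friday; its first Wednesday is the 6th, so the 3rd Wednesday is the 20th — December 20, 1989.
December 20, 1989 is after December 10, 1989, so that is the next one.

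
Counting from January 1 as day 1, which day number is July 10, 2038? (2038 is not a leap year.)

191

Days in months before July: 31 + 28 + 31 + 30 + 31 + 30 = 181.
Plus 10 days into July → day 191.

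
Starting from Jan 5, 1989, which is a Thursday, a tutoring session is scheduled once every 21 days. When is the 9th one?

The 9th occurrence is 8 intervals after the first: 8 × 21 = 168 days after Jan 5, 1989.
Jan has 31 days — 26 days to the end of Jan leaves 142.
Feb has 28 days (114 left).
Mar has 31 days (83 left).
Apr has 30 days (53 left).
May has 31 days (22 left).
22 days into Jun → Jun 22, 1989.

Jun 22, 1989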